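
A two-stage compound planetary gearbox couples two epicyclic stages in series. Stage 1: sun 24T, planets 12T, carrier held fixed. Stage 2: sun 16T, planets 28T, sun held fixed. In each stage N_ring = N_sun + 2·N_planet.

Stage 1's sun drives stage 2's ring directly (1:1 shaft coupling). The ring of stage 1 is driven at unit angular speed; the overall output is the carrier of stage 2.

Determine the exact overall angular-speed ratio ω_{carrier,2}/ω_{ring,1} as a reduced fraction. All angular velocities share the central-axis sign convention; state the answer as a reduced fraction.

-18/11

Stage 1: N_ring = 24 + 2·12 = 48
Stage 1: 24(ω_s−ω_c) = −48(ω_r−ω_c),  ω_c=0, ω_r=1
Stage 1: ω_s = 0 − (48/24)(1−0) = -2
  ⇒ ω_s¹/ω_r¹ = -2
Stage 2: N_ring = 16 + 2·28 = 72
Stage 2: 16(ω_s−ω_c) = −72(ω_r−ω_c),  ω_s=0, ω_r=1
Stage 2: 16(0−ω_c) = −72(1−ω_c)  ⇒  88ω_c = 72  ⇒  ω_c = 9/11
  ⇒ ω_c²/ω_r² = 9/11
Coupling ω_r² = ω_s¹ ⇒ overall = -2 × 9/11 = -18/11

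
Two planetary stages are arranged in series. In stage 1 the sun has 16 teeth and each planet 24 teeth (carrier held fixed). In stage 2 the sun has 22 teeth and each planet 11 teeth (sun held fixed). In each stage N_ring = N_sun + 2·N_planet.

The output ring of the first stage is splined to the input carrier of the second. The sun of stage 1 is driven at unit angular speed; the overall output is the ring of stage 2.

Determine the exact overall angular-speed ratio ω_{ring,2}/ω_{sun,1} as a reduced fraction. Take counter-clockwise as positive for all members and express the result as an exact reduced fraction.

-3/8

Stage 1: N_ring = 16 + 2·24 = 64
Stage 1: 16(ω_s−ω_c) = −64(ω_r−ω_c),  ω_c=0, ω_s=1
Stage 1: ω_r = 0 − (16/64)(1−0) = -1/4
  ⇒ ω_r¹/ω_s¹ = -1/4
Stage 2: N_ring = 22 + 2·11 = 44
Stage 2: 22(ω_s−ω_c) = −44(ω_r−ω_c),  ω_s=0, ω_c=1
Stage 2: ω_r = 1 − (22/44)(0−1) = 3/2
  ⇒ ω_r²/ω_c² = 3/2
Coupling ω_c² = ω_r¹ ⇒ overall = -1/4 × 3/2 = -3/8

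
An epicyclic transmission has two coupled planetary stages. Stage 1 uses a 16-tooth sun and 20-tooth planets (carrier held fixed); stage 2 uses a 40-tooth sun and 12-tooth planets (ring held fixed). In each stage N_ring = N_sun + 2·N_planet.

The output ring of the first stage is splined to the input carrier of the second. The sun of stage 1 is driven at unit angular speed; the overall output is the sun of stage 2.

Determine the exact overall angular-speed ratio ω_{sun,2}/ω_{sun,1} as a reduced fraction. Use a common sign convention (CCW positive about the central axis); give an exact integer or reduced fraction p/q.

Stage 1: N_ring = 16 + 2·20 = 56
Stage 1: 16(ω_s−ω_c) = −56(ω_r−ω_c),  ω_c=0, ω_s=1
Stage 1: ω_r = 0 − (16/56)(1−0) = -2/7
  ⇒ ω_r¹/ω_s¹ = -2/7
Stage 2: N_ring = 40 + 2·12 = 64
Stage 2: 40(ω_s−ω_c) = −64(ω_r−ω_c),  ω_r=0, ω_c=1
Stage 2: ω_s = 1 − (64/40)(0−1) = 13/5
  ⇒ ω_s²/ω_c² = 13/5
Coupling ω_c² = ω_r¹ ⇒ overall = -2/7 × 13/5 = -26/35

-26/35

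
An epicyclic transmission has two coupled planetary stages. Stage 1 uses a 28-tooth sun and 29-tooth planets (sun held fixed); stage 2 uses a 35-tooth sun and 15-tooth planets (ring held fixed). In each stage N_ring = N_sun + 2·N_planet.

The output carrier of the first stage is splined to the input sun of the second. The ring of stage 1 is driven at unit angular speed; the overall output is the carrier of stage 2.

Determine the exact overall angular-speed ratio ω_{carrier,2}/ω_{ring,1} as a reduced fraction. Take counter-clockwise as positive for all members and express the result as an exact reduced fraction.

Stage 1: N_ring = 28 + 2·29 = 86
Stage 1: 28(ω_s−ω_c) = −86(ω_r−ω_c),  ω_s=0, ω_r=1
Stage 1: 28(0−ω_c) = −86(1−ω_c)  ⇒  114ω_c = 86  ⇒  ω_c = 43/57
  ⇒ ω_c¹/ω_r¹ = 43/57
Stage 2: N_ring = 35 + 2·15 = 65
Stage 2: 35(ω_s−ω_c) = −65(ω_r−ω_c),  ω_r=0, ω_s=1
Stage 2: 35(1−ω_c) = −65(0−ω_c)  ⇒  100ω_c = 35  ⇒  ω_c = 7/20
  ⇒ ω_c²/ω_s² = 7/20
Coupling ω_s² = ω_c¹ ⇒ overall = 43/57 × 7/20 = 301/1140

301/1140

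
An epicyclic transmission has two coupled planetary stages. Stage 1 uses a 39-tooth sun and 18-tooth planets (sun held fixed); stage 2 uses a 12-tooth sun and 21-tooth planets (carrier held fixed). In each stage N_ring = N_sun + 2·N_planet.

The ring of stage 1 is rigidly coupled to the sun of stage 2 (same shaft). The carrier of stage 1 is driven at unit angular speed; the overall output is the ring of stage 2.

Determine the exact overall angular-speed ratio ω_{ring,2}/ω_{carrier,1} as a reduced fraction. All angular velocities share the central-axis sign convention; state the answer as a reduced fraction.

-76/225

Stage 1: N_ring = 39 + 2·18 = 75
Stage 1: 39(ω_s−ω_c) = −75(ω_r−ω_c),  ω_s=0, ω_c=1
Stage 1: ω_r = 1 − (39/75)(0−1) = 38/25
  ⇒ ω_r¹/ω_c¹ = 38/25
Stage 2: N_ring = 12 + 2·21 = 54
Stage 2: 12(ω_s−ω_c) = −54(ω_r−ω_c),  ω_c=0, ω_s=1
Stage 2: ω_r = 0 − (12/54)(1−0) = -2/9
  ⇒ ω_r²/ω_s² = -2/9
Coupling ω_s² = ω_r¹ ⇒ overall = 38/25 × -2/9 = -76/225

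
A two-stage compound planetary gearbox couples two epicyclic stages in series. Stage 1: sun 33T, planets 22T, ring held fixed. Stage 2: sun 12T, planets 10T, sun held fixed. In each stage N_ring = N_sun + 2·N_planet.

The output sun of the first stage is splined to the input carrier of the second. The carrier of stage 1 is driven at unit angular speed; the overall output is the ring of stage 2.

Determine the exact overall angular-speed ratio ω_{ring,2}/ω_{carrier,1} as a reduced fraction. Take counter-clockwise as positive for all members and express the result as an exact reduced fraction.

Stage 1: N_ring = 33 + 2·22 = 77
Stage 1: 33(ω_s−ω_c) = −77(ω_r−ω_c),  ω_r=0, ω_c=1
Stage 1: ω_s = 1 − (77/33)(0−1) = 10/3
  ⇒ ω_s¹/ω_c¹ = 10/3
Stage 2: N_ring = 12 + 2·10 = 32
Stage 2: 12(ω_s−ω_c) = −32(ω_r−ω_c),  ω_s=0, ω_c=1
Stage 2: ω_r = 1 − (12/32)(0−1) = 11/8
  ⇒ ω_r²/ω_c² = 11/8
Coupling ω_c² = ω_s¹ ⇒ overall = 10/3 × 11/8 = 55/12

55/12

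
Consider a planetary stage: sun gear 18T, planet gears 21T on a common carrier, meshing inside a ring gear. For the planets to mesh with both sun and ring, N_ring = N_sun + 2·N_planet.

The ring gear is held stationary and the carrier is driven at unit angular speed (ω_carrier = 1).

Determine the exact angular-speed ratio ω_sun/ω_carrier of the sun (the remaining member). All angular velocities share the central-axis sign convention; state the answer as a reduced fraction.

13/3

N_ring = 18 + 2·21 = 60
18(ω_s−ω_c) = −60(ω_r−ω_c),  ω_r=0, ω_c=1
ω_s = 1 − (60/18)(0−1) = 13/3
ω_s/ω_c = 13/3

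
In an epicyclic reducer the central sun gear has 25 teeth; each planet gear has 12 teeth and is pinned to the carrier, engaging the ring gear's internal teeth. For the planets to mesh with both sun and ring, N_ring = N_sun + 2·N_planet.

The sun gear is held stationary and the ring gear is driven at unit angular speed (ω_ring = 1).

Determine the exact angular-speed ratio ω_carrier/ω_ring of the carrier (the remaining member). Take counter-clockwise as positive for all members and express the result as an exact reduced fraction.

49/74

N_ring = 25 + 2·12 = 49
25(ω_s−ω_c) = −49(ω_r−ω_c),  ω_s=0, ω_r=1
25(0−ω_c) = −49(1−ω_c)  ⇒  74ω_c = 49  ⇒  ω_c = 49/74
ω_c/ω_r = 49/74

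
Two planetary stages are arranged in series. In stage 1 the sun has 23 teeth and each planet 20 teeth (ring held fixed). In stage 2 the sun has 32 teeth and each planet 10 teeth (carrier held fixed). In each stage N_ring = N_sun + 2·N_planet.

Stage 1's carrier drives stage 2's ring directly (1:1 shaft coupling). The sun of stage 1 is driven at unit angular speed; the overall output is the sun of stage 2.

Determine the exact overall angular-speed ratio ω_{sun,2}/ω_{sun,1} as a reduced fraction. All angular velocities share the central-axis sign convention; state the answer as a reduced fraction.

-299/688

Stage 1: N_ring = 23 + 2·20 = 63
Stage 1: 23(ω_s−ω_c) = −63(ω_r−ω_c),  ω_r=0, ω_s=1
Stage 1: 23(1−ω_c) = −63(0−ω_c)  ⇒  86ω_c = 23  ⇒  ω_c = 23/86
  ⇒ ω_c¹/ω_s¹ = 23/86
Stage 2: N_ring = 32 + 2·10 = 52
Stage 2: 32(ω_s−ω_c) = −52(ω_r−ω_c),  ω_c=0, ω_r=1
Stage 2: ω_s = 0 − (52/32)(1−0) = -13/8
  ⇒ ω_s²/ω_r² = -13/8
Coupling ω_r² = ω_c¹ ⇒ overall = 23/86 × -13/8 = -299/688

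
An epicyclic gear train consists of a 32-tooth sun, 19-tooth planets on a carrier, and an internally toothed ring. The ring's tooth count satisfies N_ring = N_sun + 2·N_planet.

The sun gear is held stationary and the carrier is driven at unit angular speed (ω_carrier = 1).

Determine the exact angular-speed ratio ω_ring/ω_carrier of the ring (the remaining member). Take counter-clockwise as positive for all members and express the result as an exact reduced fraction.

51/35

N_ring = 32 + 2·19 = 70
32(ω_s−ω_c) = −70(ω_r−ω_c),  ω_s=0, ω_c=1
ω_r = 1 − (32/70)(0−1) = 51/35
ω_r/ω_c = 51/35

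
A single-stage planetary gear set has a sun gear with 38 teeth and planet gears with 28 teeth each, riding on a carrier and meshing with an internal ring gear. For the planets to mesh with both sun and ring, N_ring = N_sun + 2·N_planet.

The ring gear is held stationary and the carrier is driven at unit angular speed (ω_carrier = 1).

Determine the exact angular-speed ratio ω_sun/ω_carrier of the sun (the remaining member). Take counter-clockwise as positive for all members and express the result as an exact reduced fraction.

N_ring = 38 + 2·28 = 94
38(ω_s−ω_c) = −94(ω_r−ω_c),  ω_r=0, ω_c=1
ω_s = 1 − (94/38)(0−1) = 66/19
ω_s/ω_c = 66/19

66/19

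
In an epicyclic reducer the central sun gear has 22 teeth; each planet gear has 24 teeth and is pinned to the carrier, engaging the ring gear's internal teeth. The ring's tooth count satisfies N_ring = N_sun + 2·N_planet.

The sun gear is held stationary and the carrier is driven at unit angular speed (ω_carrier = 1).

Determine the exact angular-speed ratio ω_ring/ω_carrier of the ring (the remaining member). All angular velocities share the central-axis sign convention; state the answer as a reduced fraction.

N_ring = 22 + 2·24 = 70
22(ω_s−ω_c) = −70(ω_r−ω_c),  ω_s=0, ω_c=1
ω_r = 1 − (22/70)(0−1) = 46/35
ω_r/ω_c = 46/35

46/35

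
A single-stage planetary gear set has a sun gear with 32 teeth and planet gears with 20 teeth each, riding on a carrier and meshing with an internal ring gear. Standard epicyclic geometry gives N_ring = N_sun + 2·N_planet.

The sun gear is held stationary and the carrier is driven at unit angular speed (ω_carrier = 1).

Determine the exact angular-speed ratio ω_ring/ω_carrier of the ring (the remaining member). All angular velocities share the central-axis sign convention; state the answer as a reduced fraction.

13/9

N_ring = 32 + 2·20 = 72
32(ω_s−ω_c) = −72(ω_r−ω_c),  ω_s=0, ω_c=1
ω_r = 1 − (32/72)(0−1) = 13/9
ω_r/ω_c = 13/9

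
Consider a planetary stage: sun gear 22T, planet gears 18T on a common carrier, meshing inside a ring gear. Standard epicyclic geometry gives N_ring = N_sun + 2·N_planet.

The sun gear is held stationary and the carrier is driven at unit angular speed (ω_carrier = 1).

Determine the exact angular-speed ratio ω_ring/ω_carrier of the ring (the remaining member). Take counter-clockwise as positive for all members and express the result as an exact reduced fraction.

40/29

N_ring = 22 + 2·18 = 58
22(ω_s−ω_c) = −58(ω_r−ω_c),  ω_s=0, ω_c=1
ω_r = 1 − (22/58)(0−1) = 40/29
ω_r/ω_c = 40/29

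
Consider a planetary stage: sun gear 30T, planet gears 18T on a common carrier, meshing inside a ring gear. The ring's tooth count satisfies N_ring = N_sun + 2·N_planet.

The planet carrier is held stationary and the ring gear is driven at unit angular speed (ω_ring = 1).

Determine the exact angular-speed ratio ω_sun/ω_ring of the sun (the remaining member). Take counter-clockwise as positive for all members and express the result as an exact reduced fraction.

N_ring = 30 + 2·18 = 66
30(ω_s−ω_c) = −66(ω_r−ω_c),  ω_c=0, ω_r=1
ω_s = 0 − (66/30)(1−0) = -11/5
ω_s/ω_r = -11/5

-11/5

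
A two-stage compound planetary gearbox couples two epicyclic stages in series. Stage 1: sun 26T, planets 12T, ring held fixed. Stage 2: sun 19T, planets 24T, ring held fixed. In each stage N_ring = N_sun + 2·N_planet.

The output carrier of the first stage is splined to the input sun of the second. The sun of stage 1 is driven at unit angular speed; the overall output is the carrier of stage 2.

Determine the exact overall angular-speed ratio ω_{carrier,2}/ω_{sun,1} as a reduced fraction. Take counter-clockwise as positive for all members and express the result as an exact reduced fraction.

13/172

Stage 1: N_ring = 26 + 2·12 = 50
Stage 1: 26(ω_s−ω_c) = −50(ω_r−ω_c),  ω_r=0, ω_s=1
Stage 1: 26(1−ω_c) = −50(0−ω_c)  ⇒  76ω_c = 26  ⇒  ω_c = 13/38
  ⇒ ω_c¹/ω_s¹ = 13/38
Stage 2: N_ring = 19 + 2·24 = 67
Stage 2: 19(ω_s−ω_c) = −67(ω_r−ω_c),  ω_r=0, ω_s=1
Stage 2: 19(1−ω_c) = −67(0−ω_c)  ⇒  86ω_c = 19  ⇒  ω_c = 19/86
  ⇒ ω_c²/ω_s² = 19/86
Coupling ω_s² = ω_c¹ ⇒ overall = 13/38 × 19/86 = 13/172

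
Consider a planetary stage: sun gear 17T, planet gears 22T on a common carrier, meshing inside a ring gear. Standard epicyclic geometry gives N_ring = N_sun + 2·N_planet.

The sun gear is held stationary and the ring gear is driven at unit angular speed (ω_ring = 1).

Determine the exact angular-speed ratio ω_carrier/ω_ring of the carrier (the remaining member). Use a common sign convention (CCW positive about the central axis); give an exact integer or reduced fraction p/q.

61/78

N_ring = 17 + 2·22 = 61
17(ω_s−ω_c) = −61(ω_r−ω_c),  ω_s=0, ω_r=1
17(0−ω_c) = −61(1−ω_c)  ⇒  78ω_c = 61  ⇒  ω_c = 61/78
ω_c/ω_r = 61/78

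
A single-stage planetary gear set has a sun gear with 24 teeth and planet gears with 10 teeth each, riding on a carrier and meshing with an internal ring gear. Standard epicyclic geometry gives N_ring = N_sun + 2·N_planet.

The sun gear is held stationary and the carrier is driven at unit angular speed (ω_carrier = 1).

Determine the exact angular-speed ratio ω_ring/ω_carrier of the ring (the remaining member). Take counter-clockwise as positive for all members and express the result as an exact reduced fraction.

N_ring = 24 + 2·10 = 44
24(ω_s−ω_c) = −44(ω_r−ω_c),  ω_s=0, ω_c=1
ω_r = 1 − (24/44)(0−1) = 17/11
ω_r/ω_c = 17/11

17/11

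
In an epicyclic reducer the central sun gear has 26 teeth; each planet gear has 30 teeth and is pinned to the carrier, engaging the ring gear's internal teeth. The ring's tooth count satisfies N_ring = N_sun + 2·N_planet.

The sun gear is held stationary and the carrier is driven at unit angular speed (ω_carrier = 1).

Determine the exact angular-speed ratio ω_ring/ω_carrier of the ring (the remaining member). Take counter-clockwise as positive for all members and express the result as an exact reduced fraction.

N_ring = 26 + 2·30 = 86
26(ω_s−ω_c) = −86(ω_r−ω_c),  ω_s=0, ω_c=1
ω_r = 1 − (26/86)(0−1) = 56/43
ω_r/ω_c = 56/43

56/43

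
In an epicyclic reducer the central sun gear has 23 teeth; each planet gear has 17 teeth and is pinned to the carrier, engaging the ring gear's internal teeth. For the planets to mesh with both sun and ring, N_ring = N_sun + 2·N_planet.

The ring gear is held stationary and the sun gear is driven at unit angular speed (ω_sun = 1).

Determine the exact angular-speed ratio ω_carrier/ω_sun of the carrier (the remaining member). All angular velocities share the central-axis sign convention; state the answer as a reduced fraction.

23/80

N_ring = 23 + 2·17 = 57
23(ω_s−ω_c) = −57(ω_r−ω_c),  ω_r=0, ω_s=1
23(1−ω_c) = −57(0−ω_c)  ⇒  80ω_c = 23  ⇒  ω_c = 23/80
ω_c/ω_s = 23/80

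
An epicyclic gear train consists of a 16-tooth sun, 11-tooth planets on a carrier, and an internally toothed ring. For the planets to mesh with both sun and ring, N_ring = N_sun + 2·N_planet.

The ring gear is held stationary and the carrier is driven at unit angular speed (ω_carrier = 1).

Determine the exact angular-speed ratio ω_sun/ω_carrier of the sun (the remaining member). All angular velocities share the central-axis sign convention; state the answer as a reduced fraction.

27/8

N_ring = 16 + 2·11 = 38
16(ω_s−ω_c) = −38(ω_r−ω_c),  ω_r=0, ω_c=1
ω_s = 1 − (38/16)(0−1) = 27/8
ω_s/ω_c = 27/8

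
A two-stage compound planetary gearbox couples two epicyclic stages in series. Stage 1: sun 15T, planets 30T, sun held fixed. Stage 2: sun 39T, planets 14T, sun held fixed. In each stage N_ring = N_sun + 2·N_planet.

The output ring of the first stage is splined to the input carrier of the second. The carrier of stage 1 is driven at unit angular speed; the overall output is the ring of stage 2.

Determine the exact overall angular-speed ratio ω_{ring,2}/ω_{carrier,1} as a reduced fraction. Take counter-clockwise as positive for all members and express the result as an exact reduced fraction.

Stage 1: N_ring = 15 + 2·30 = 75
Stage 1: 15(ω_s−ω_c) = −75(ω_r−ω_c),  ω_s=0, ω_c=1
Stage 1: ω_r = 1 − (15/75)(0−1) = 6/5
  ⇒ ω_r¹/ω_c¹ = 6/5
Stage 2: N_ring = 39 + 2·14 = 67
Stage 2: 39(ω_s−ω_c) = −67(ω_r−ω_c),  ω_s=0, ω_c=1
Stage 2: ω_r = 1 − (39/67)(0−1) = 106/67
  ⇒ ω_r²/ω_c² = 106/67
Coupling ω_c² = ω_r¹ ⇒ overall = 6/5 × 106/67 = 636/335

636/335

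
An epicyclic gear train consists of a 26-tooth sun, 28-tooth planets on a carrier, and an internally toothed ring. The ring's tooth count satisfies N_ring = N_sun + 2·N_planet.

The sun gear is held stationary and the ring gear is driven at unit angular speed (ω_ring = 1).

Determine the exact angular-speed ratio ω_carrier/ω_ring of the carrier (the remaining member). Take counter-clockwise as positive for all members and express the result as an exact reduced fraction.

41/54

N_ring = 26 + 2·28 = 82
26(ω_s−ω_c) = −82(ω_r−ω_c),  ω_s=0, ω_r=1
26(0−ω_c) = −82(1−ω_c)  ⇒  108ω_c = 82  ⇒  ω_c = 41/54
ω_c/ω_r = 41/54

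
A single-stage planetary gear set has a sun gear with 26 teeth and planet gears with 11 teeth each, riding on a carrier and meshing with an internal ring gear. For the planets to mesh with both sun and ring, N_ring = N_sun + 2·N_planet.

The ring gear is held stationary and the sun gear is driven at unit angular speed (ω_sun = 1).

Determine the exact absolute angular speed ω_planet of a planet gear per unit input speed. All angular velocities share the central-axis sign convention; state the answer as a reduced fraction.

N_ring = 26 + 2·11 = 48
26(ω_s−ω_c) = −48(ω_r−ω_c),  ω_r=0, ω_s=1
26(1−ω_c) = −48(0−ω_c)  ⇒  74ω_c = 26  ⇒  ω_c = 13/37
sun–planet: 26·(1−13/37) = −11·(ω_p−ω_c)  ⇒  ω_p−ω_c = −(26/11)·(24/37) = -624/407
ω_p = 13/37 − 624/407 = -13/11

-13/11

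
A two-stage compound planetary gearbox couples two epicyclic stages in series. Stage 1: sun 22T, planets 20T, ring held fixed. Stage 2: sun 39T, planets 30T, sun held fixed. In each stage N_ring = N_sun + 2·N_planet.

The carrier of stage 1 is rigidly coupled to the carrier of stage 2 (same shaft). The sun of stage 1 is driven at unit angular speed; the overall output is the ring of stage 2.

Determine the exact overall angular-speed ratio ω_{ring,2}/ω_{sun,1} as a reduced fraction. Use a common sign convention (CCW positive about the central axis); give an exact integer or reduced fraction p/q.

23/63

Stage 1: N_ring = 22 + 2·20 = 62
Stage 1: 22(ω_s−ω_c) = −62(ω_r−ω_c),  ω_r=0, ω_s=1
Stage 1: 22(1−ω_c) = −62(0−ω_c)  ⇒  84ω_c = 22  ⇒  ω_c = 11/42
  ⇒ ω_c¹/ω_s¹ = 11/42
Stage 2: N_ring = 39 + 2·30 = 99
Stage 2: 39(ω_s−ω_c) = −99(ω_r−ω_c),  ω_s=0, ω_c=1
Stage 2: ω_r = 1 − (39/99)(0−1) = 46/33
  ⇒ ω_r²/ω_c² = 46/33
Coupling ω_c² = ω_c¹ ⇒ overall = 11/42 × 46/33 = 23/63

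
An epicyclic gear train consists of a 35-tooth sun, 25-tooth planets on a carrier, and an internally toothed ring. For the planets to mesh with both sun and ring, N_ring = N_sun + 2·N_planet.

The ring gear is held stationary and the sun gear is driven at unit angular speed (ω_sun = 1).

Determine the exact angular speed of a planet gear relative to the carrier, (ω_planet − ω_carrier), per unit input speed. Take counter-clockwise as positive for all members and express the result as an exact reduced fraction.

N_ring = 35 + 2·25 = 85
35(ω_s−ω_c) = −85(ω_r−ω_c),  ω_r=0, ω_s=1
35(1−ω_c) = −85(0−ω_c)  ⇒  120ω_c = 35  ⇒  ω_c = 7/24
sun–planet: 35·(1−7/24) = −25·(ω_p−ω_c)  ⇒  ω_p−ω_c = −(35/25)·(17/24) = -119/120

-119/120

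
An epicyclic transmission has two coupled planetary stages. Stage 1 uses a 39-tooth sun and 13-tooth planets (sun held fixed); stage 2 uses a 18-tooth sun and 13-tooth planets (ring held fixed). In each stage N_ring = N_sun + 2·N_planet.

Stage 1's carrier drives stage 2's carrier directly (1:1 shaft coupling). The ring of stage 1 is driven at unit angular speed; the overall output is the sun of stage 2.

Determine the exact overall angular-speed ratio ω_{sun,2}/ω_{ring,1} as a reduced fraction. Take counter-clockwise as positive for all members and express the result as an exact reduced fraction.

155/72

Stage 1: N_ring = 39 + 2·13 = 65
Stage 1: 39(ω_s−ω_c) = −65(ω_r−ω_c),  ω_s=0, ω_r=1
Stage 1: 39(0−ω_c) = −65(1−ω_c)  ⇒  104ω_c = 65  ⇒  ω_c = 5/8
  ⇒ ω_c¹/ω_r¹ = 5/8
Stage 2: N_ring = 18 + 2·13 = 44
Stage 2: 18(ω_s−ω_c) = −44(ω_r−ω_c),  ω_r=0, ω_c=1
Stage 2: ω_s = 1 − (44/18)(0−1) = 31/9
  ⇒ ω_s²/ω_c² = 31/9
Coupling ω_c² = ω_c¹ ⇒ overall = 5/8 × 31/9 = 155/72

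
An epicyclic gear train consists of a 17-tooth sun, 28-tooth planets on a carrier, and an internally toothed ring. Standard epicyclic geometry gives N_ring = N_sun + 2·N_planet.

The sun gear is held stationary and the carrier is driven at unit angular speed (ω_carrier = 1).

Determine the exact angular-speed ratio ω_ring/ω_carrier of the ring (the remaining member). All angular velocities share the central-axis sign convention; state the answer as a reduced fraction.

N_ring = 17 + 2·28 = 73
17(ω_s−ω_c) = −73(ω_r−ω_c),  ω_s=0, ω_c=1
ω_r = 1 − (17/73)(0−1) = 90/73
ω_r/ω_c = 90/73

90/73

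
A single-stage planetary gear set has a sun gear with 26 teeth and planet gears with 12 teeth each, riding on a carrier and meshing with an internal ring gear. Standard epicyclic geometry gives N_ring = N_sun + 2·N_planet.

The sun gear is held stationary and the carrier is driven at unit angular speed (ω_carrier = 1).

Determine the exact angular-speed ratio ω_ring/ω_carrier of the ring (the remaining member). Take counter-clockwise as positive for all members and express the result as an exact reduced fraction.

N_ring = 26 + 2·12 = 50
26(ω_s−ω_c) = −50(ω_r−ω_c),  ω_s=0, ω_c=1
ω_r = 1 − (26/50)(0−1) = 38/25
ω_r/ω_c = 38/25

38/25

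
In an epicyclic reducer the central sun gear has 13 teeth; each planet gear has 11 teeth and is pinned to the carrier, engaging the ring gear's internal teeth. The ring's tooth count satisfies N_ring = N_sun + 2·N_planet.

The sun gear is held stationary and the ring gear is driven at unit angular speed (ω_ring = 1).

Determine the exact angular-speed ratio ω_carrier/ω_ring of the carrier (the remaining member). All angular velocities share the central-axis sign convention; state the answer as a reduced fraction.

35/48

N_ring = 13 + 2·11 = 35
13(ω_s−ω_c) = −35(ω_r−ω_c),  ω_s=0, ω_r=1
13(0−ω_c) = −35(1−ω_c)  ⇒  48ω_c = 35  ⇒  ω_c = 35/48
ω_c/ω_r = 35/48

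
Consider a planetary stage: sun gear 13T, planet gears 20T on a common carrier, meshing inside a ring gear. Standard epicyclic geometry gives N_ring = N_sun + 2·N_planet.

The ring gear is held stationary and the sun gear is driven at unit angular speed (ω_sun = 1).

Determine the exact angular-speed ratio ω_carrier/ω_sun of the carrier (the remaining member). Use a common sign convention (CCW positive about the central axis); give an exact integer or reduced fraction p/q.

N_ring = 13 + 2·20 = 53
13(ω_s−ω_c) = −53(ω_r−ω_c),  ω_r=0, ω_s=1
13(1−ω_c) = −53(0−ω_c)  ⇒  66ω_c = 13  ⇒  ω_c = 13/66
ω_c/ω_s = 13/66

13/66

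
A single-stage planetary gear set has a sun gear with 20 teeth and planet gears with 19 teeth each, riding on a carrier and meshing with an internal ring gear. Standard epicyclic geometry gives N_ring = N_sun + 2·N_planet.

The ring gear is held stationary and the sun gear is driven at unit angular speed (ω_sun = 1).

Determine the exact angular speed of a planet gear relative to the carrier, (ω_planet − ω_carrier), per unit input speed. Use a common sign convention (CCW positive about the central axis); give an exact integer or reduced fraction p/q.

-580/741

N_ring = 20 + 2·19 = 58
20(ω_s−ω_c) = −58(ω_r−ω_c),  ω_r=0, ω_s=1
20(1−ω_c) = −58(0−ω_c)  ⇒  78ω_c = 20  ⇒  ω_c = 10/39
sun–planet: 20·(1−10/39) = −19·(ω_p−ω_c)  ⇒  ω_p−ω_c = −(20/19)·(29/39) = -580/741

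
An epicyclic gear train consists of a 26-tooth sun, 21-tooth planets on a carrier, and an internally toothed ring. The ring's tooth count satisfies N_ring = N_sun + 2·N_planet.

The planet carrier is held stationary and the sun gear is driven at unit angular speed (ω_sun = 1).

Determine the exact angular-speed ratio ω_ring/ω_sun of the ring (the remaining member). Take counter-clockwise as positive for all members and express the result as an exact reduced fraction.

N_ring = 26 + 2·21 = 68
26(ω_s−ω_c) = −68(ω_r−ω_c),  ω_c=0, ω_s=1
ω_r = 0 − (26/68)(1−0) = -13/34
ω_r/ω_s = -13/34

-13/34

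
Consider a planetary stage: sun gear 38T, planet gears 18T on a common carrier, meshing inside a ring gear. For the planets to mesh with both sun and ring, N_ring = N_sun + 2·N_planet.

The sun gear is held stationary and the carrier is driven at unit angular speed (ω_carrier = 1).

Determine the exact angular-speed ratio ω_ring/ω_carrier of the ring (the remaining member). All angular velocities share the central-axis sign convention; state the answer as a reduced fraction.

56/37

N_ring = 38 + 2·18 = 74
38(ω_s−ω_c) = −74(ω_r−ω_c),  ω_s=0, ω_c=1
ω_r = 1 − (38/74)(0−1) = 56/37
ω_r/ω_c = 56/37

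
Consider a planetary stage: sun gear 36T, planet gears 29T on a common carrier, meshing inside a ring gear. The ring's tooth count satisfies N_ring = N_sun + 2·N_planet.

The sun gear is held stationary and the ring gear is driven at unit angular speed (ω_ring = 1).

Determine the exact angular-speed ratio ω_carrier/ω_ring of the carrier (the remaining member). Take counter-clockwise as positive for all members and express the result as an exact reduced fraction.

47/65

N_ring = 36 + 2·29 = 94
36(ω_s−ω_c) = −94(ω_r−ω_c),  ω_s=0, ω_r=1
36(0−ω_c) = −94(1−ω_c)  ⇒  130ω_c = 94  ⇒  ω_c = 47/65
ω_c/ω_r = 47/65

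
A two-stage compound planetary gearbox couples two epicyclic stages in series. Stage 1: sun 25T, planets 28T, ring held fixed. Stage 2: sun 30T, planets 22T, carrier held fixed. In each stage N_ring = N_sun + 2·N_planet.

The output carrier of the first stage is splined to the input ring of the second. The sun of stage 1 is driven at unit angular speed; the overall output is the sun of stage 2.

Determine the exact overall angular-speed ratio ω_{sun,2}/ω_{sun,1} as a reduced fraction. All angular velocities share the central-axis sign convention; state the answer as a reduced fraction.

-185/318

Stage 1: N_ring = 25 + 2·28 = 81
Stage 1: 25(ω_s−ω_c) = −81(ω_r−ω_c),  ω_r=0, ω_s=1
Stage 1: 25(1−ω_c) = −81(0−ω_c)  ⇒  106ω_c = 25  ⇒  ω_c = 25/106
  ⇒ ω_c¹/ω_s¹ = 25/106
Stage 2: N_ring = 30 + 2·22 = 74
Stage 2: 30(ω_s−ω_c) = −74(ω_r−ω_c),  ω_c=0, ω_r=1
Stage 2: ω_s = 0 − (74/30)(1−0) = -37/15
  ⇒ ω_s²/ω_r² = -37/15
Coupling ω_r² = ω_c¹ ⇒ overall = 25/106 × -37/15 = -185/318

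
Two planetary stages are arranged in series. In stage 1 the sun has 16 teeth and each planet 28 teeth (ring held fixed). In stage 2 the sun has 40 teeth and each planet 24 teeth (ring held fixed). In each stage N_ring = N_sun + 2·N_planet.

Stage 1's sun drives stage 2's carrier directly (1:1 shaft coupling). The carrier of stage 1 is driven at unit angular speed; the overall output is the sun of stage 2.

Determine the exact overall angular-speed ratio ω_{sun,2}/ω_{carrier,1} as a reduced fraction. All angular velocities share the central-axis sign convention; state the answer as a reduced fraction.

88/5

Stage 1: N_ring = 16 + 2·28 = 72
Stage 1: 16(ω_s−ω_c) = −72(ω_r−ω_c),  ω_r=0, ω_c=1
Stage 1: ω_s = 1 − (72/16)(0−1) = 11/2
  ⇒ ω_s¹/ω_c¹ = 11/2
Stage 2: N_ring = 40 + 2·24 = 88
Stage 2: 40(ω_s−ω_c) = −88(ω_r−ω_c),  ω_r=0, ω_c=1
Stage 2: ω_s = 1 − (88/40)(0−1) = 16/5
  ⇒ ω_s²/ω_c² = 16/5
Coupling ω_c² = ω_s¹ ⇒ overall = 11/2 × 16/5 = 88/5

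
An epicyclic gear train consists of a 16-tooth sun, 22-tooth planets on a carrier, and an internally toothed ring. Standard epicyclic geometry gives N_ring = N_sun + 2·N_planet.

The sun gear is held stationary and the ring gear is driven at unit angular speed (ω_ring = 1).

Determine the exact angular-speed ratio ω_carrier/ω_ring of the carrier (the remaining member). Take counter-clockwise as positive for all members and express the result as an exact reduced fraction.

N_ring = 16 + 2·22 = 60
16(ω_s−ω_c) = −60(ω_r−ω_c),  ω_s=0, ω_r=1
16(0−ω_c) = −60(1−ω_c)  ⇒  76ω_c = 60  ⇒  ω_c = 15/19
ω_c/ω_r = 15/19

15/19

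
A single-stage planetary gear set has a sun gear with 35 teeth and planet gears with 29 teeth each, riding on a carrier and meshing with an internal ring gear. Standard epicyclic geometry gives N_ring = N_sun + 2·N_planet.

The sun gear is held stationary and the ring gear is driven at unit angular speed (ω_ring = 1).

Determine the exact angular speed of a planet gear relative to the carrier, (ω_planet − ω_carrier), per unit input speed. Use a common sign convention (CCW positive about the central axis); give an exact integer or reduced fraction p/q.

N_ring = 35 + 2·29 = 93
35(ω_s−ω_c) = −93(ω_r−ω_c),  ω_s=0, ω_r=1
35(0−ω_c) = −93(1−ω_c)  ⇒  128ω_c = 93  ⇒  ω_c = 93/128
sun–planet: 35·(0−93/128) = −29·(ω_p−ω_c)  ⇒  ω_p−ω_c = −(35/29)·(-93/128) = 3255/3712

3255/3712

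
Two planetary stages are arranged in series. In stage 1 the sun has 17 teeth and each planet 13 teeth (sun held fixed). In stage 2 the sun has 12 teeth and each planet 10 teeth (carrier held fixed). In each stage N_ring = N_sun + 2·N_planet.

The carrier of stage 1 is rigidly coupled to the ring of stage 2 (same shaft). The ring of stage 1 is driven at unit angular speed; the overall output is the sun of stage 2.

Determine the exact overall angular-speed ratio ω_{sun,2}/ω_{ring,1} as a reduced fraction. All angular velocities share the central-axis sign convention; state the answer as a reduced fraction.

Stage 1: N_ring = 17 + 2·13 = 43
Stage 1: 17(ω_s−ω_c) = −43(ω_r−ω_c),  ω_s=0, ω_r=1
Stage 1: 17(0−ω_c) = −43(1−ω_c)  ⇒  60ω_c = 43  ⇒  ω_c = 43/60
  ⇒ ω_c¹/ω_r¹ = 43/60
Stage 2: N_ring = 12 + 2·10 = 32
Stage 2: 12(ω_s−ω_c) = −32(ω_r−ω_c),  ω_c=0, ω_r=1
Stage 2: ω_s = 0 − (32/12)(1−0) = -8/3
  ⇒ ω_s²/ω_r² = -8/3
Coupling ω_r² = ω_c¹ ⇒ overall = 43/60 × -8/3 = -86/45

-86/45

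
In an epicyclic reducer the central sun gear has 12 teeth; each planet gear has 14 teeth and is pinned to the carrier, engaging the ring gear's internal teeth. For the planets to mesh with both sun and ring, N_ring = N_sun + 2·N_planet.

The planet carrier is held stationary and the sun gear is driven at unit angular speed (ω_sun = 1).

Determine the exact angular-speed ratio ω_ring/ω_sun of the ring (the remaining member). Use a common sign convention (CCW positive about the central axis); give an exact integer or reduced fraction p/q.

N_ring = 12 + 2·14 = 40
12(ω_s−ω_c) = −40(ω_r−ω_c),  ω_c=0, ω_s=1
ω_r = 0 − (12/40)(1−0) = -3/10
ω_r/ω_s = -3/10

-3/10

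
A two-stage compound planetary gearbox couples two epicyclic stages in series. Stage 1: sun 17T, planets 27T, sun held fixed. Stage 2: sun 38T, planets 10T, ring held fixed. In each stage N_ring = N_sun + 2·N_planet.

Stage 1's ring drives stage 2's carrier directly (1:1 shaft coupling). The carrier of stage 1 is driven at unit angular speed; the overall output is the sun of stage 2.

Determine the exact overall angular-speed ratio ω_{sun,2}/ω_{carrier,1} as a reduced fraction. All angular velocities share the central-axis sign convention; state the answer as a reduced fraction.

4224/1349

Stage 1: N_ring = 17 + 2·27 = 71
Stage 1: 17(ω_s−ω_c) = −71(ω_r−ω_c),  ω_s=0, ω_c=1
Stage 1: ω_r = 1 − (17/71)(0−1) = 88/71
  ⇒ ω_r¹/ω_c¹ = 88/71
Stage 2: N_ring = 38 + 2·10 = 58
Stage 2: 38(ω_s−ω_c) = −58(ω_r−ω_c),  ω_r=0, ω_c=1
Stage 2: ω_s = 1 − (58/38)(0−1) = 48/19
  ⇒ ω_s²/ω_c² = 48/19
Coupling ω_c² = ω_r¹ ⇒ overall = 88/71 × 48/19 = 4224/1349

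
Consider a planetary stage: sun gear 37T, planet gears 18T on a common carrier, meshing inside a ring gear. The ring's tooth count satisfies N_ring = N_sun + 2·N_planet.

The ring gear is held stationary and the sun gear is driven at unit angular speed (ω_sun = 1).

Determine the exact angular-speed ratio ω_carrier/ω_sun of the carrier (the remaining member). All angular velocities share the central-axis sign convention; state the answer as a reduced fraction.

N_ring = 37 + 2·18 = 73
37(ω_s−ω_c) = −73(ω_r−ω_c),  ω_r=0, ω_s=1
37(1−ω_c) = −73(0−ω_c)  ⇒  110ω_c = 37  ⇒  ω_c = 37/110
ω_c/ω_s = 37/110

37/110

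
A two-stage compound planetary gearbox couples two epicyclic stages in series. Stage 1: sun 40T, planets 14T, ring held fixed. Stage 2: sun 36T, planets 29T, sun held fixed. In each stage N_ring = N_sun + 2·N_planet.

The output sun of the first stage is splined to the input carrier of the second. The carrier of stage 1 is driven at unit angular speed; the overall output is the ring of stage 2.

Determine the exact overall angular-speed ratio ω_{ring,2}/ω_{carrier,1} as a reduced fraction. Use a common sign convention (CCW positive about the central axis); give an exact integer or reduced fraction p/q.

Stage 1: N_ring = 40 + 2·14 = 68
Stage 1: 40(ω_s−ω_c) = −68(ω_r−ω_c),  ω_r=0, ω_c=1
Stage 1: ω_s = 1 − (68/40)(0−1) = 27/10
  ⇒ ω_s¹/ω_c¹ = 27/10
Stage 2: N_ring = 36 + 2·29 = 94
Stage 2: 36(ω_s−ω_c) = −94(ω_r−ω_c),  ω_s=0, ω_c=1
Stage 2: ω_r = 1 − (36/94)(0−1) = 65/47
  ⇒ ω_r²/ω_c² = 65/47
Coupling ω_c² = ω_s¹ ⇒ overall = 27/10 × 65/47 = 351/94

351/94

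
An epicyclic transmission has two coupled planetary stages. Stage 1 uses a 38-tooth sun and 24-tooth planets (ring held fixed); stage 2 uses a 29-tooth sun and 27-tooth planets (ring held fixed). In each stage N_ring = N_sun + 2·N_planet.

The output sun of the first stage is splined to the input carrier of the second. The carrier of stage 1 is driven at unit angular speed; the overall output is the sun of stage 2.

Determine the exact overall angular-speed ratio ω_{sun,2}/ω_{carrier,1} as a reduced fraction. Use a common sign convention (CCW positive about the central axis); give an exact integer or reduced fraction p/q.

6944/551

Stage 1: N_ring = 38 + 2·24 = 86
Stage 1: 38(ω_s−ω_c) = −86(ω_r−ω_c),  ω_r=0, ω_c=1
Stage 1: ω_s = 1 − (86/38)(0−1) = 62/19
  ⇒ ω_s¹/ω_c¹ = 62/19
Stage 2: N_ring = 29 + 2·27 = 83
Stage 2: 29(ω_s−ω_c) = −83(ω_r−ω_c),  ω_r=0, ω_c=1
Stage 2: ω_s = 1 − (83/29)(0−1) = 112/29
  ⇒ ω_s²/ω_c² = 112/29
Coupling ω_c² = ω_s¹ ⇒ overall = 62/19 × 112/29 = 6944/551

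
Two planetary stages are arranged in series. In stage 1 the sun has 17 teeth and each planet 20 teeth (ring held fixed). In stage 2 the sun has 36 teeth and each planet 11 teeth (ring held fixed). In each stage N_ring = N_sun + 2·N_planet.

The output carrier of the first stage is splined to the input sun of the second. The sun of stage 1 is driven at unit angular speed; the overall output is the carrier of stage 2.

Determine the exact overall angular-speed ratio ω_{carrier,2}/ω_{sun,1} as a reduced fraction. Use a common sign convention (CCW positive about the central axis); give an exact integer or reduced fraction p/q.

153/1739

Stage 1: N_ring = 17 + 2·20 = 57
Stage 1: 17(ω_s−ω_c) = −57(ω_r−ω_c),  ω_r=0, ω_s=1
Stage 1: 17(1−ω_c) = −57(0−ω_c)  ⇒  74ω_c = 17  ⇒  ω_c = 17/74
  ⇒ ω_c¹/ω_s¹ = 17/74
Stage 2: N_ring = 36 + 2·11 = 58
Stage 2: 36(ω_s−ω_c) = −58(ω_r−ω_c),  ω_r=0, ω_s=1
Stage 2: 36(1−ω_c) = −58(0−ω_c)  ⇒  94ω_c = 36  ⇒  ω_c = 18/47
  ⇒ ω_c²/ω_s² = 18/47
Coupling ω_s² = ω_c¹ ⇒ overall = 17/74 × 18/47 = 153/1739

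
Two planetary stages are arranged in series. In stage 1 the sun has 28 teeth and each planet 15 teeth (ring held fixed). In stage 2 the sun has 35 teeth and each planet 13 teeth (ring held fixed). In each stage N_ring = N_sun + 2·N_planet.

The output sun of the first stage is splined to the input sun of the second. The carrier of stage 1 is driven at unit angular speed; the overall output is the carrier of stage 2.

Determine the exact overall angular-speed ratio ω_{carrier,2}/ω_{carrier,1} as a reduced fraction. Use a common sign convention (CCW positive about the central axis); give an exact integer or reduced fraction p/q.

215/192

Stage 1: N_ring = 28 + 2·15 = 58
Stage 1: 28(ω_s−ω_c) = −58(ω_r−ω_c),  ω_r=0, ω_c=1
Stage 1: ω_s = 1 − (58/28)(0−1) = 43/14
  ⇒ ω_s¹/ω_c¹ = 43/14
Stage 2: N_ring = 35 + 2·13 = 61
Stage 2: 35(ω_s−ω_c) = −61(ω_r−ω_c),  ω_r=0, ω_s=1
Stage 2: 35(1−ω_c) = −61(0−ω_c)  ⇒  96ω_c = 35  ⇒  ω_c = 35/96
  ⇒ ω_c²/ω_s² = 35/96
Coupling ω_s² = ω_s¹ ⇒ overall = 43/14 × 35/96 = 215/192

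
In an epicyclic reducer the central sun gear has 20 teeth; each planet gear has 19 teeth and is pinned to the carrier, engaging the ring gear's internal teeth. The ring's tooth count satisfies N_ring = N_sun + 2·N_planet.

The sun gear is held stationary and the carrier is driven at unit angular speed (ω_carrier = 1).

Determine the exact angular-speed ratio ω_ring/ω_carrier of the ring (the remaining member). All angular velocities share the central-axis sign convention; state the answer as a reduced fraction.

39/29

N_ring = 20 + 2·19 = 58
20(ω_s−ω_c) = −58(ω_r−ω_c),  ω_s=0, ω_c=1
ω_r = 1 − (20/58)(0−1) = 39/29
ω_r/ω_c = 39/29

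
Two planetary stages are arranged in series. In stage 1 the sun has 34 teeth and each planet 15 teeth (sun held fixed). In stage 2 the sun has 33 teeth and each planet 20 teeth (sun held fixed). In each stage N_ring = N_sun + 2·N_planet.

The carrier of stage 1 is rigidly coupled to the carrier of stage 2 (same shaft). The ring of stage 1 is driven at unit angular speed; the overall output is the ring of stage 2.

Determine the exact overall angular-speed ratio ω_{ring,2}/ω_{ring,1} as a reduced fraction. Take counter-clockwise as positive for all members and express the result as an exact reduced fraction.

Stage 1: N_ring = 34 + 2·15 = 64
Stage 1: 34(ω_s−ω_c) = −64(ω_r−ω_c),  ω_s=0, ω_r=1
Stage 1: 34(0−ω_c) = −64(1−ω_c)  ⇒  98ω_c = 64  ⇒  ω_c = 32/49
  ⇒ ω_c¹/ω_r¹ = 32/49
Stage 2: N_ring = 33 + 2·20 = 73
Stage 2: 33(ω_s−ω_c) = −73(ω_r−ω_c),  ω_s=0, ω_c=1
Stage 2: ω_r = 1 − (33/73)(0−1) = 106/73
  ⇒ ω_r²/ω_c² = 106/73
Coupling ω_c² = ω_c¹ ⇒ overall = 32/49 × 106/73 = 3392/3577

3392/3577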